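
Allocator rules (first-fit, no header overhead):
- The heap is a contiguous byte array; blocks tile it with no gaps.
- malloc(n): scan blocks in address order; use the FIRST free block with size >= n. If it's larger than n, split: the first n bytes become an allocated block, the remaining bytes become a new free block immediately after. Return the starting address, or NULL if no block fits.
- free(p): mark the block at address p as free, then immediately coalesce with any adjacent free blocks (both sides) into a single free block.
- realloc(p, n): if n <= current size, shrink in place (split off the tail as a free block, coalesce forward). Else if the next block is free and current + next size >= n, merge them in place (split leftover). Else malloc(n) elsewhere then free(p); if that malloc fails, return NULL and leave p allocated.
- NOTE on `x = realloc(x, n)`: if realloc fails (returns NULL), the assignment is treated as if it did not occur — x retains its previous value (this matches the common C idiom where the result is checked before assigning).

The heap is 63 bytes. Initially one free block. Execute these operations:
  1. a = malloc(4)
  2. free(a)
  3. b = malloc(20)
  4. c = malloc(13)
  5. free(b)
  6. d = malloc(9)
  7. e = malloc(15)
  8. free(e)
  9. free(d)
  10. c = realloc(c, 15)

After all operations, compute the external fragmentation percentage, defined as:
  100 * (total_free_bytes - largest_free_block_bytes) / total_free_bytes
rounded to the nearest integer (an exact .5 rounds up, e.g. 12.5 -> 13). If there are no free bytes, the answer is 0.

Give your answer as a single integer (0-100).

Op 1: a = malloc(4) -> a = 0; heap: [0-3 ALLOC][4-62 FREE]
Op 2: free(a) -> (freed a); heap: [0-62 FREE]
Op 3: b = malloc(20) -> b = 0; heap: [0-19 ALLOC][20-62 FREE]
Op 4: c = malloc(13) -> c = 20; heap: [0-19 ALLOC][20-32 ALLOC][33-62 FREE]
Op 5: free(b) -> (freed b); heap: [0-19 FREE][20-32 ALLOC][33-62 FREE]
Op 6: d = malloc(9) -> d = 0; heap: [0-8 ALLOC][9-19 FREE][20-32 ALLOC][33-62 FREE]
Op 7: e = malloc(15) -> e = 33; heap: [0-8 ALLOC][9-19 FREE][20-32 ALLOC][33-47 ALLOC][48-62 FREE]
Op 8: free(e) -> (freed e); heap: [0-8 ALLOC][9-19 FREE][20-32 ALLOC][33-62 FREE]
Op 9: free(d) -> (freed d); heap: [0-19 FREE][20-32 ALLOC][33-62 FREE]
Op 10: c = realloc(c, 15) -> c = 20; heap: [0-19 FREE][20-34 ALLOC][35-62 FREE]
Free blocks: [20 28] total_free=48 largest=28 -> 100*(48-28)/48 = 2000/48 ≈ 41.667 -> rounds to 42

Answer: 42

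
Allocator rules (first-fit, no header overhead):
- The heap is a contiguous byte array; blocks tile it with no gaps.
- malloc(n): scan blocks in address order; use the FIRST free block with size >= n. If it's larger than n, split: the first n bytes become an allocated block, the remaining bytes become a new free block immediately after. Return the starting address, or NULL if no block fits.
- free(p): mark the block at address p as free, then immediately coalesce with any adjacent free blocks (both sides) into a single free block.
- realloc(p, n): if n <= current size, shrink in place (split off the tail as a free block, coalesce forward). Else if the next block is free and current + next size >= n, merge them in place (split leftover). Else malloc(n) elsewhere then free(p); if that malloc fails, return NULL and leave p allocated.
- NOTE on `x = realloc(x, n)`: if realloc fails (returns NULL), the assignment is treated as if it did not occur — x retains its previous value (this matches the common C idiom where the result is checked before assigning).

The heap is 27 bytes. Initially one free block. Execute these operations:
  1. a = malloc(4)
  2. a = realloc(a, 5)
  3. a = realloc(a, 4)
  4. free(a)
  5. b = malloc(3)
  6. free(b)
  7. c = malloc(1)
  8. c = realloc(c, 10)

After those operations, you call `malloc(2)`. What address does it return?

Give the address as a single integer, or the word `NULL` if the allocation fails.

Answer: 10

Derivation:
Op 1: a = malloc(4) -> a = 0; heap: [0-3 ALLOC][4-26 FREE]
Op 2: a = realloc(a, 5) -> a = 0; heap: [0-4 ALLOC][5-26 FREE]
Op 3: a = realloc(a, 4) -> a = 0; heap: [0-3 ALLOC][4-26 FREE]
Op 4: free(a) -> (freed a); heap: [0-26 FREE]
Op 5: b = malloc(3) -> b = 0; heap: [0-2 ALLOC][3-26 FREE]
Op 6: free(b) -> (freed b); heap: [0-26 FREE]
Op 7: c = malloc(1) -> c = 0; heap: [0-0 ALLOC][1-26 FREE]
Op 8: c = realloc(c, 10) -> c = 0; heap: [0-9 ALLOC][10-26 FREE]
malloc(2): first-fit scan over [0-9 ALLOC][10-26 FREE] -> 10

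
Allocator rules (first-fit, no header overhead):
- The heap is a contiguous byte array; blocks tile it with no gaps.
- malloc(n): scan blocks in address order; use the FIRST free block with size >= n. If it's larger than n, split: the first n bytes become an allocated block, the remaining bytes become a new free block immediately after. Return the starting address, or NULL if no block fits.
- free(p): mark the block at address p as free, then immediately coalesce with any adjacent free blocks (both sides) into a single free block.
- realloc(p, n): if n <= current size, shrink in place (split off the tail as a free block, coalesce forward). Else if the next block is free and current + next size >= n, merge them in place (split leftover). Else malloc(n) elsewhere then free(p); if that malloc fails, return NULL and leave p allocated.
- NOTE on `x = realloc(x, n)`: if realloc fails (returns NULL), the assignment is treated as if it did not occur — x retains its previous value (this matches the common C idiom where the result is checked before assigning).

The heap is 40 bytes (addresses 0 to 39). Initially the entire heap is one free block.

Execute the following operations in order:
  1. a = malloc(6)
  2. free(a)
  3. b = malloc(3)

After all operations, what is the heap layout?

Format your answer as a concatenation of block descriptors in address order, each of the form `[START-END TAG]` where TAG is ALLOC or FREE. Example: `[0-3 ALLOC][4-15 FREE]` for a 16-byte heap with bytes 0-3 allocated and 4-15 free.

Op 1: a = malloc(6) -> a = 0; heap: [0-5 ALLOC][6-39 FREE]
Op 2: free(a) -> (freed a); heap: [0-39 FREE]
Op 3: b = malloc(3) -> b = 0; heap: [0-2 ALLOC][3-39 FREE]

Answer: [0-2 ALLOC][3-39 FREE]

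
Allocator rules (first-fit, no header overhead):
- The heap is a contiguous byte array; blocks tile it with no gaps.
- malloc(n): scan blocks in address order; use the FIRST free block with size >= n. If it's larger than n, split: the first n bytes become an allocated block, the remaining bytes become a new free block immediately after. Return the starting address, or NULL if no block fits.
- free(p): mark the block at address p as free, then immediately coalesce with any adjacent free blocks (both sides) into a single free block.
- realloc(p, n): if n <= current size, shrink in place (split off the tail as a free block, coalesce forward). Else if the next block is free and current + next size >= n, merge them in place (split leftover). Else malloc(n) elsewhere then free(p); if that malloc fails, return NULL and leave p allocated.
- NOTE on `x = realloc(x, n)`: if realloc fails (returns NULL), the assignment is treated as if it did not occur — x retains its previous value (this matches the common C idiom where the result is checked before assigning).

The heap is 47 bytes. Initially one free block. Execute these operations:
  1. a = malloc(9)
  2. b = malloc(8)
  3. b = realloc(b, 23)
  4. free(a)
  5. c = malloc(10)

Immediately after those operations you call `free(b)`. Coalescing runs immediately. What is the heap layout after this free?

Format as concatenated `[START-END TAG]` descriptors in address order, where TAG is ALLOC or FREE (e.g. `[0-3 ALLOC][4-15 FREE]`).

Answer: [0-31 FREE][32-41 ALLOC][42-46 FREE]

Derivation:
Op 1: a = malloc(9) -> a = 0; heap: [0-8 ALLOC][9-46 FREE]
Op 2: b = malloc(8) -> b = 9; heap: [0-8 ALLOC][9-16 ALLOC][17-46 FREE]
Op 3: b = realloc(b, 23) -> b = 9; heap: [0-8 ALLOC][9-31 ALLOC][32-46 FREE]
Op 4: free(a) -> (freed a); heap: [0-8 FREE][9-31 ALLOC][32-46 FREE]
Op 5: c = malloc(10) -> c = 32; heap: [0-8 FREE][9-31 ALLOC][32-41 ALLOC][42-46 FREE]
free(b): b = 9 -> block [9-31 ALLOC]; mark free, coalesce with adjacent free neighbors -> [0-31 FREE][32-41 ALLOC][42-46 FREE]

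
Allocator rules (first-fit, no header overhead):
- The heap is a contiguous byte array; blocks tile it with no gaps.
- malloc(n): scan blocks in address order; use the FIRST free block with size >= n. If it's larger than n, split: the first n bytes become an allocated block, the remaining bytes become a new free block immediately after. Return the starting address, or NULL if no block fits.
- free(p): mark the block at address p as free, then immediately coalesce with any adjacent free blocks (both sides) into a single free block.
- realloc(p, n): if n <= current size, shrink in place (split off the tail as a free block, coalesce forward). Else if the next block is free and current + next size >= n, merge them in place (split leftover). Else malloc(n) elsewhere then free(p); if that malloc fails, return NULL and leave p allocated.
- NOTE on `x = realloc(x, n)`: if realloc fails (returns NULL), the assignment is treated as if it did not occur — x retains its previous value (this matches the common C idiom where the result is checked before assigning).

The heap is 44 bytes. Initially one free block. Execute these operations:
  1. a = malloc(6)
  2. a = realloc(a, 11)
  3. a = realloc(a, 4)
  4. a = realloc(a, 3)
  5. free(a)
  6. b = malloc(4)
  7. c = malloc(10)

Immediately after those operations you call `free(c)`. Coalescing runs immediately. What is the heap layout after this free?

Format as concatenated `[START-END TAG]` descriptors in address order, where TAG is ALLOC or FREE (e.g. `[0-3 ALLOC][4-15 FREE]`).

Op 1: a = malloc(6) -> a = 0; heap: [0-5 ALLOC][6-43 FREE]
Op 2: a = realloc(a, 11) -> a = 0; heap: [0-10 ALLOC][11-43 FREE]
Op 3: a = realloc(a, 4) -> a = 0; heap: [0-3 ALLOC][4-43 FREE]
Op 4: a = realloc(a, 3) -> a = 0; heap: [0-2 ALLOC][3-43 FREE]
Op 5: free(a) -> (freed a); heap: [0-43 FREE]
Op 6: b = malloc(4) -> b = 0; heap: [0-3 ALLOC][4-43 FREE]
Op 7: c = malloc(10) -> c = 4; heap: [0-3 ALLOC][4-13 ALLOC][14-43 FREE]
free(c): c = 4 -> block [4-13 ALLOC]; mark free, coalesce with adjacent free neighbors -> [0-3 ALLOC][4-43 FREE]

Answer: [0-3 ALLOC][4-43 FREE]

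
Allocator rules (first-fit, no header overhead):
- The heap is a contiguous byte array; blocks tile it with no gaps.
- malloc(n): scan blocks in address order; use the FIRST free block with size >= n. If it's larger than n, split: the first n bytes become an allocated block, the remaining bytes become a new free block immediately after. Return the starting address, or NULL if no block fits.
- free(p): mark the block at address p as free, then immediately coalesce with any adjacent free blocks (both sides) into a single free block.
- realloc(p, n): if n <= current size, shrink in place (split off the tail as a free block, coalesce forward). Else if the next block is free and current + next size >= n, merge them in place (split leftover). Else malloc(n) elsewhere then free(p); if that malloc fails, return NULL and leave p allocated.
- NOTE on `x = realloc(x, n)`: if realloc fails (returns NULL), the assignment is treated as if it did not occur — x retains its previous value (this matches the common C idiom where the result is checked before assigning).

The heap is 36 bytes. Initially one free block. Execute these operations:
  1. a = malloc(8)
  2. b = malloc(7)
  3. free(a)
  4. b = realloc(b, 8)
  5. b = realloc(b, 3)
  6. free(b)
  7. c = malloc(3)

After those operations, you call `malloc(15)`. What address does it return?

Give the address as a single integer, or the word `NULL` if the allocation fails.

Op 1: a = malloc(8) -> a = 0; heap: [0-7 ALLOC][8-35 FREE]
Op 2: b = malloc(7) -> b = 8; heap: [0-7 ALLOC][8-14 ALLOC][15-35 FREE]
Op 3: free(a) -> (freed a); heap: [0-7 FREE][8-14 ALLOC][15-35 FREE]
Op 4: b = realloc(b, 8) -> b = 8; heap: [0-7 FREE][8-15 ALLOC][16-35 FREE]
Op 5: b = realloc(b, 3) -> b = 8; heap: [0-7 FREE][8-10 ALLOC][11-35 FREE]
Op 6: free(b) -> (freed b); heap: [0-35 FREE]
Op 7: c = malloc(3) -> c = 0; heap: [0-2 ALLOC][3-35 FREE]
malloc(15): first-fit scan over [0-2 ALLOC][3-35 FREE] -> 3

Answer: 3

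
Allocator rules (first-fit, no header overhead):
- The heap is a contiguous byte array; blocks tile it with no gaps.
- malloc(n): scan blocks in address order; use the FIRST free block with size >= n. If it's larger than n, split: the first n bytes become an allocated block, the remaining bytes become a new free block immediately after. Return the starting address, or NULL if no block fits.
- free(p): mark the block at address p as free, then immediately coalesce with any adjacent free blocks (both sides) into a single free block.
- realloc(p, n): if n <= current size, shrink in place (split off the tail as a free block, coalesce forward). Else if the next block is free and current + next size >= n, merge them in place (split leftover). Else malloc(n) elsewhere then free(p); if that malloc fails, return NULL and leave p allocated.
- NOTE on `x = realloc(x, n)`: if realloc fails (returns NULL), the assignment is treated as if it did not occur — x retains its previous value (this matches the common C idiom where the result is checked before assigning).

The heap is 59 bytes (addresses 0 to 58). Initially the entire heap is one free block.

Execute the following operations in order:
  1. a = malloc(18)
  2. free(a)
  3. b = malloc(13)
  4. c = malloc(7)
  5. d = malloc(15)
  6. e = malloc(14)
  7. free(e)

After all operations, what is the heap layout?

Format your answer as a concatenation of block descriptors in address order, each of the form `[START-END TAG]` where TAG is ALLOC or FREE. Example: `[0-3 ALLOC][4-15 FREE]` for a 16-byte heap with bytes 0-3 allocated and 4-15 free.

Answer: [0-12 ALLOC][13-19 ALLOC][20-34 ALLOC][35-58 FREE]

Derivation:
Op 1: a = malloc(18) -> a = 0; heap: [0-17 ALLOC][18-58 FREE]
Op 2: free(a) -> (freed a); heap: [0-58 FREE]
Op 3: b = malloc(13) -> b = 0; heap: [0-12 ALLOC][13-58 FREE]
Op 4: c = malloc(7) -> c = 13; heap: [0-12 ALLOC][13-19 ALLOC][20-58 FREE]
Op 5: d = malloc(15) -> d = 20; heap: [0-12 ALLOC][13-19 ALLOC][20-34 ALLOC][35-58 FREE]
Op 6: e = malloc(14) -> e = 35; heap: [0-12 ALLOC][13-19 ALLOC][20-34 ALLOC][35-48 ALLOC][49-58 FREE]
Op 7: free(e) -> (freed e); heap: [0-12 ALLOC][13-19 ALLOC][20-34 ALLOC][35-58 FREE]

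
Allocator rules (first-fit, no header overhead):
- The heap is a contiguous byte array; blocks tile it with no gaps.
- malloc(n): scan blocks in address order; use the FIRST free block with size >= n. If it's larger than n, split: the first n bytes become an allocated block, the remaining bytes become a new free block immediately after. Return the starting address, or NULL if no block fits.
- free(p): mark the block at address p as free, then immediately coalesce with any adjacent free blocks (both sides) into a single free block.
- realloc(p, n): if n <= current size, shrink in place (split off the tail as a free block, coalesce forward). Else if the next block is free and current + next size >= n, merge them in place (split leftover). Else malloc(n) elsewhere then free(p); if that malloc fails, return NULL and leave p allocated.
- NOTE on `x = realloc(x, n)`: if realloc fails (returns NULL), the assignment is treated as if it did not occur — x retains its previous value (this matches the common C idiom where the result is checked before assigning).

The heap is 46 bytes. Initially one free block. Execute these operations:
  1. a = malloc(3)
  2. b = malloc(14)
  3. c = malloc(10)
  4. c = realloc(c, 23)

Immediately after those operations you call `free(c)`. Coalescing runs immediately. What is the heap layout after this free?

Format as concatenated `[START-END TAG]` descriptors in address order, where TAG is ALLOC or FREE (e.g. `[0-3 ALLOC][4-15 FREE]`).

Answer: [0-2 ALLOC][3-16 ALLOC][17-45 FREE]

Derivation:
Op 1: a = malloc(3) -> a = 0; heap: [0-2 ALLOC][3-45 FREE]
Op 2: b = malloc(14) -> b = 3; heap: [0-2 ALLOC][3-16 ALLOC][17-45 FREE]
Op 3: c = malloc(10) -> c = 17; heap: [0-2 ALLOC][3-16 ALLOC][17-26 ALLOC][27-45 FREE]
Op 4: c = realloc(c, 23) -> c = 17; heap: [0-2 ALLOC][3-16 ALLOC][17-39 ALLOC][40-45 FREE]
free(c): c = 17 -> block [17-39 ALLOC]; mark free, coalesce with adjacent free neighbors -> [0-2 ALLOC][3-16 ALLOC][17-45 FREE]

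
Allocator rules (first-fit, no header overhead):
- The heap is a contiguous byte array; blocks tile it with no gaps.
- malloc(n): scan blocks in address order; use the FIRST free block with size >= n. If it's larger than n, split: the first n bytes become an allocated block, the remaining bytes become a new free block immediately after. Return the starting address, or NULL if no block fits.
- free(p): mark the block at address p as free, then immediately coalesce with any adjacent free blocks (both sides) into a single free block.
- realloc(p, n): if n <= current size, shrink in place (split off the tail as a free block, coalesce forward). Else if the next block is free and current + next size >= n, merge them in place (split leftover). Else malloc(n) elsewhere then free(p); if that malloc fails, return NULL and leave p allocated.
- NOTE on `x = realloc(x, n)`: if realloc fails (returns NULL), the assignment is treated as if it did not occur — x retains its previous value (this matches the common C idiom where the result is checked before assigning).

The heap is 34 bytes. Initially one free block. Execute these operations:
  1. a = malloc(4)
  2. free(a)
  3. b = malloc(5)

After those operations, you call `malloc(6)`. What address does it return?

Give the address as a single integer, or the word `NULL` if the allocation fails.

Op 1: a = malloc(4) -> a = 0; heap: [0-3 ALLOC][4-33 FREE]
Op 2: free(a) -> (freed a); heap: [0-33 FREE]
Op 3: b = malloc(5) -> b = 0; heap: [0-4 ALLOC][5-33 FREE]
malloc(6): first-fit scan over [0-4 ALLOC][5-33 FREE] -> 5

Answer: 5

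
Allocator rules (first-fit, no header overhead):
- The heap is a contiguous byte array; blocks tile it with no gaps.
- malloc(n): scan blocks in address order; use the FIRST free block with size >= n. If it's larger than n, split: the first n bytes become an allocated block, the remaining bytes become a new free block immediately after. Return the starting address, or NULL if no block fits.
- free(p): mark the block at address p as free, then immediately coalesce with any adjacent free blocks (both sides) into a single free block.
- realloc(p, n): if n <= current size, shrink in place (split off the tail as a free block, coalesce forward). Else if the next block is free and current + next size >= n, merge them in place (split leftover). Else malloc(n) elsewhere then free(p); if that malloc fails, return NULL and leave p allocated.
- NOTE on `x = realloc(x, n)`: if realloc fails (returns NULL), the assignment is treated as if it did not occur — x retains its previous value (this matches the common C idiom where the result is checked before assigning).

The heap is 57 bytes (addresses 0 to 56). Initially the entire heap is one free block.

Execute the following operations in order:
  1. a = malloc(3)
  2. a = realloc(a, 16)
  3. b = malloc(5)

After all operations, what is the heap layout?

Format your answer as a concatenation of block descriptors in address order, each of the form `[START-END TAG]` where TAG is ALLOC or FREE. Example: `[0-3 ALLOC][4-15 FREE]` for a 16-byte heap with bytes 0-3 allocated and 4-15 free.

Op 1: a = malloc(3) -> a = 0; heap: [0-2 ALLOC][3-56 FREE]
Op 2: a = realloc(a, 16) -> a = 0; heap: [0-15 ALLOC][16-56 FREE]
Op 3: b = malloc(5) -> b = 16; heap: [0-15 ALLOC][16-20 ALLOC][21-56 FREE]

Answer: [0-15 ALLOC][16-20 ALLOC][21-56 FREE]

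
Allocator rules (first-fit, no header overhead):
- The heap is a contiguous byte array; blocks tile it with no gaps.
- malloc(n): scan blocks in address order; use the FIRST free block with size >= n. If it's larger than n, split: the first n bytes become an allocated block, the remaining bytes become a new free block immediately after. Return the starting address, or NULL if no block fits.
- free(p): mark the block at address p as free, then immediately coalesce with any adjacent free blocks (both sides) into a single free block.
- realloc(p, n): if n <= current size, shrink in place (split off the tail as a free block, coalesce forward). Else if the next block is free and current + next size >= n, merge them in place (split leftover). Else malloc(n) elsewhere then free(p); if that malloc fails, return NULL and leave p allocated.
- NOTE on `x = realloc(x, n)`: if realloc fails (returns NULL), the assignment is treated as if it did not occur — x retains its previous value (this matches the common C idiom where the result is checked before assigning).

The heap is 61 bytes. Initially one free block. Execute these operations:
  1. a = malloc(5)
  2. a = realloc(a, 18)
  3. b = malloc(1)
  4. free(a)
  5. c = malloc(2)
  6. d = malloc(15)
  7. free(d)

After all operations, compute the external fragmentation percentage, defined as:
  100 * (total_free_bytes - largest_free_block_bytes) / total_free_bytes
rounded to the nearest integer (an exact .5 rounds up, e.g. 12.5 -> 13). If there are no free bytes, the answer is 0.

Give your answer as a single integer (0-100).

Answer: 28

Derivation:
Op 1: a = malloc(5) -> a = 0; heap: [0-4 ALLOC][5-60 FREE]
Op 2: a = realloc(a, 18) -> a = 0; heap: [0-17 ALLOC][18-60 FREE]
Op 3: b = malloc(1) -> b = 18; heap: [0-17 ALLOC][18-18 ALLOC][19-60 FREE]
Op 4: free(a) -> (freed a); heap: [0-17 FREE][18-18 ALLOC][19-60 FREE]
Op 5: c = malloc(2) -> c = 0; heap: [0-1 ALLOC][2-17 FREE][18-18 ALLOC][19-60 FREE]
Op 6: d = malloc(15) -> d = 2; heap: [0-1 ALLOC][2-16 ALLOC][17-17 FREE][18-18 ALLOC][19-60 FREE]
Op 7: free(d) -> (freed d); heap: [0-1 ALLOC][2-17 FREE][18-18 ALLOC][19-60 FREE]
Free blocks: [16 42] total_free=58 largest=42 -> 100*(58-42)/58 = 1600/58 ≈ 27.586 -> rounds to 28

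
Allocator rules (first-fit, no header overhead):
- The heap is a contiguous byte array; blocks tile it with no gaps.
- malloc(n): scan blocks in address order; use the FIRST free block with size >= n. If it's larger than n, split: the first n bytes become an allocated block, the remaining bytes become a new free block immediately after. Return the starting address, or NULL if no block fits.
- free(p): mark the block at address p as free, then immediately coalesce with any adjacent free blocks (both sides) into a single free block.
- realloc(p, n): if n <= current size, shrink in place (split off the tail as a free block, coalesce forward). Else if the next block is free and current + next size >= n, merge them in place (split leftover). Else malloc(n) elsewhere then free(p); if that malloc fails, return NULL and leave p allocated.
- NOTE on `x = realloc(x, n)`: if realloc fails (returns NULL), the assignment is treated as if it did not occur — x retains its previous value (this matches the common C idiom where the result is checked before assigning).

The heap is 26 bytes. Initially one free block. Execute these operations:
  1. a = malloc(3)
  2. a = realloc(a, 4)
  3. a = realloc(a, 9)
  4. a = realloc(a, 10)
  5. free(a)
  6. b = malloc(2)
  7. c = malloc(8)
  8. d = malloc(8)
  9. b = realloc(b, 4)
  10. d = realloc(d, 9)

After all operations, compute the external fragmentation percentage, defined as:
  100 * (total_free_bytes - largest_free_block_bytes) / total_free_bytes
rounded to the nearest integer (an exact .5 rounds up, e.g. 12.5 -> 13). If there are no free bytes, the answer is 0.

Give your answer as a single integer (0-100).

Op 1: a = malloc(3) -> a = 0; heap: [0-2 ALLOC][3-25 FREE]
Op 2: a = realloc(a, 4) -> a = 0; heap: [0-3 ALLOC][4-25 FREE]
Op 3: a = realloc(a, 9) -> a = 0; heap: [0-8 ALLOC][9-25 FREE]
Op 4: a = realloc(a, 10) -> a = 0; heap: [0-9 ALLOC][10-25 FREE]
Op 5: free(a) -> (freed a); heap: [0-25 FREE]
Op 6: b = malloc(2) -> b = 0; heap: [0-1 ALLOC][2-25 FREE]
Op 7: c = malloc(8) -> c = 2; heap: [0-1 ALLOC][2-9 ALLOC][10-25 FREE]
Op 8: d = malloc(8) -> d = 10; heap: [0-1 ALLOC][2-9 ALLOC][10-17 ALLOC][18-25 FREE]
Op 9: b = realloc(b, 4) -> b = 18; heap: [0-1 FREE][2-9 ALLOC][10-17 ALLOC][18-21 ALLOC][22-25 FREE]
Op 10: d = realloc(d, 9) -> NULL (d unchanged); heap: [0-1 FREE][2-9 ALLOC][10-17 ALLOC][18-21 ALLOC][22-25 FREE]
Free blocks: [2 4] total_free=6 largest=4 -> 100*(6-4)/6 = 200/6 ≈ 33.333 -> rounds to 33

Answer: 33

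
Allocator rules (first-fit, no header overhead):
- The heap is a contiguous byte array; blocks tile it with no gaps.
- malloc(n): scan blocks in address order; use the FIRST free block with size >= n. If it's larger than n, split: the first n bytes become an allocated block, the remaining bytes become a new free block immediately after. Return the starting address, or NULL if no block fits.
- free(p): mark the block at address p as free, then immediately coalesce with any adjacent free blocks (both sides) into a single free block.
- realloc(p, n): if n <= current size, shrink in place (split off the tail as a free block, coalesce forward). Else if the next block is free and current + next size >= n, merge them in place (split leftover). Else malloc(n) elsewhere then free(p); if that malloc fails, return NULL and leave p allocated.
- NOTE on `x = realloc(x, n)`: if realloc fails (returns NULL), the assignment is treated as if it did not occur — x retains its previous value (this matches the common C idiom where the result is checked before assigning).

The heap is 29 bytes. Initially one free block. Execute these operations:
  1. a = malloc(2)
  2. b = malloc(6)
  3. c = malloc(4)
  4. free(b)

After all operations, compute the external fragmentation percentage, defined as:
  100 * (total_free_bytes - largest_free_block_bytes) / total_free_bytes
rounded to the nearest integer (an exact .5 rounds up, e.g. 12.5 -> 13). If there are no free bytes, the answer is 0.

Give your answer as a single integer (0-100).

Op 1: a = malloc(2) -> a = 0; heap: [0-1 ALLOC][2-28 FREE]
Op 2: b = malloc(6) -> b = 2; heap: [0-1 ALLOC][2-7 ALLOC][8-28 FREE]
Op 3: c = malloc(4) -> c = 8; heap: [0-1 ALLOC][2-7 ALLOC][8-11 ALLOC][12-28 FREE]
Op 4: free(b) -> (freed b); heap: [0-1 ALLOC][2-7 FREE][8-11 ALLOC][12-28 FREE]
Free blocks: [6 17] total_free=23 largest=17 -> 100*(23-17)/23 = 600/23 ≈ 26.087 -> rounds to 26

Answer: 26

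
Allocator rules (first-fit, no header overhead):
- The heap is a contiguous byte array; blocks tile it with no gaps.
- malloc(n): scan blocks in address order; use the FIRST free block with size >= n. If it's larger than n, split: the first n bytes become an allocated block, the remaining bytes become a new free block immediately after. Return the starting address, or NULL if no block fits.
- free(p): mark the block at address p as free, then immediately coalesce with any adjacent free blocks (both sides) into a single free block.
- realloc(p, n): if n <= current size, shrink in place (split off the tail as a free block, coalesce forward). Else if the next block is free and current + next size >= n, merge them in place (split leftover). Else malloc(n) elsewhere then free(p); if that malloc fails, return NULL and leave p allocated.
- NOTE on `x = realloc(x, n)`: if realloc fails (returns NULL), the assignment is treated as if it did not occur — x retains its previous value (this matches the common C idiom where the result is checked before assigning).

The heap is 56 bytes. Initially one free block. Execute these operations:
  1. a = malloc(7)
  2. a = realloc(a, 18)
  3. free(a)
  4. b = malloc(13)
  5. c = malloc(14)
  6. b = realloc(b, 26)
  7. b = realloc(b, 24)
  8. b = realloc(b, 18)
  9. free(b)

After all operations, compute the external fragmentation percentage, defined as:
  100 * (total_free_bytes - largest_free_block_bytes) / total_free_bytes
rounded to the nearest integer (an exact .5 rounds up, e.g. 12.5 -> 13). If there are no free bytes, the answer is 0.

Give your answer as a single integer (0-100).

Answer: 31

Derivation:
Op 1: a = malloc(7) -> a = 0; heap: [0-6 ALLOC][7-55 FREE]
Op 2: a = realloc(a, 18) -> a = 0; heap: [0-17 ALLOC][18-55 FREE]
Op 3: free(a) -> (freed a); heap: [0-55 FREE]
Op 4: b = malloc(13) -> b = 0; heap: [0-12 ALLOC][13-55 FREE]
Op 5: c = malloc(14) -> c = 13; heap: [0-12 ALLOC][13-26 ALLOC][27-55 FREE]
Op 6: b = realloc(b, 26) -> b = 27; heap: [0-12 FREE][13-26 ALLOC][27-52 ALLOC][53-55 FREE]
Op 7: b = realloc(b, 24) -> b = 27; heap: [0-12 FREE][13-26 ALLOC][27-50 ALLOC][51-55 FREE]
Op 8: b = realloc(b, 18) -> b = 27; heap: [0-12 FREE][13-26 ALLOC][27-44 ALLOC][45-55 FREE]
Op 9: free(b) -> (freed b); heap: [0-12 FREE][13-26 ALLOC][27-55 FREE]
Free blocks: [13 29] total_free=42 largest=29 -> 100*(42-29)/42 = 1300/42 ≈ 30.952 -> rounds to 31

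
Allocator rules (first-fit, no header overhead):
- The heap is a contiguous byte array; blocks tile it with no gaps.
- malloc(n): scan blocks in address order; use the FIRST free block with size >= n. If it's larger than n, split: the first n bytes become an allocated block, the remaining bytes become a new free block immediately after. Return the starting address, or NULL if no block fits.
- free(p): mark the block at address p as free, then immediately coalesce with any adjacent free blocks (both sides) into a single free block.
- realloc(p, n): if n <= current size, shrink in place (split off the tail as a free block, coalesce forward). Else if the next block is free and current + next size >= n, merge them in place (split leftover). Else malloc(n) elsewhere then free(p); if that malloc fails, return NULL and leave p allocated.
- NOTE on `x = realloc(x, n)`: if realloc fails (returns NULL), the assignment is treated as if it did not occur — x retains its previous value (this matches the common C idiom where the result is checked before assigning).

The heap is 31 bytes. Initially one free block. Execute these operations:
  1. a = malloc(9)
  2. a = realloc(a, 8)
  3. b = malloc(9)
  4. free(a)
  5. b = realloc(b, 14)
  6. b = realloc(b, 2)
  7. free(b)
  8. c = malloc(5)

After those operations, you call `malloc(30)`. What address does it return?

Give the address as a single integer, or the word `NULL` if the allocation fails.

Op 1: a = malloc(9) -> a = 0; heap: [0-8 ALLOC][9-30 FREE]
Op 2: a = realloc(a, 8) -> a = 0; heap: [0-7 ALLOC][8-30 FREE]
Op 3: b = malloc(9) -> b = 8; heap: [0-7 ALLOC][8-16 ALLOC][17-30 FREE]
Op 4: free(a) -> (freed a); heap: [0-7 FREE][8-16 ALLOC][17-30 FREE]
Op 5: b = realloc(b, 14) -> b = 8; heap: [0-7 FREE][8-21 ALLOC][22-30 FREE]
Op 6: b = realloc(b, 2) -> b = 8; heap: [0-7 FREE][8-9 ALLOC][10-30 FREE]
Op 7: free(b) -> (freed b); heap: [0-30 FREE]
Op 8: c = malloc(5) -> c = 0; heap: [0-4 ALLOC][5-30 FREE]
malloc(30): first-fit scan over [0-4 ALLOC][5-30 FREE] -> NULL

Answer: NULL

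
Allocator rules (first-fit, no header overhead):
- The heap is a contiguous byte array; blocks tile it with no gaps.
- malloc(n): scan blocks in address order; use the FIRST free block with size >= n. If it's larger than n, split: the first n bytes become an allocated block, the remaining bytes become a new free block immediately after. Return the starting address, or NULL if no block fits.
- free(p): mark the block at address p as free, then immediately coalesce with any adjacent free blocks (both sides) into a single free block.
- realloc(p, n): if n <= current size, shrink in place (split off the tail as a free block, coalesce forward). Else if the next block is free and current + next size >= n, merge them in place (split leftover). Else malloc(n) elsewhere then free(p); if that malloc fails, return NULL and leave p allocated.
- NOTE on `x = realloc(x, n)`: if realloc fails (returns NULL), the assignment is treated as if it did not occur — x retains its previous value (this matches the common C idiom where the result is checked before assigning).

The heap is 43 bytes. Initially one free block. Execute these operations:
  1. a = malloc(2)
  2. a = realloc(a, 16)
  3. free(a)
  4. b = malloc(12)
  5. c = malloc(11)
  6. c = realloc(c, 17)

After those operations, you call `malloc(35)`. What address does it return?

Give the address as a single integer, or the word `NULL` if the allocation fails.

Op 1: a = malloc(2) -> a = 0; heap: [0-1 ALLOC][2-42 FREE]
Op 2: a = realloc(a, 16) -> a = 0; heap: [0-15 ALLOC][16-42 FREE]
Op 3: free(a) -> (freed a); heap: [0-42 FREE]
Op 4: b = malloc(12) -> b = 0; heap: [0-11 ALLOC][12-42 FREE]
Op 5: c = malloc(11) -> c = 12; heap: [0-11 ALLOC][12-22 ALLOC][23-42 FREE]
Op 6: c = realloc(c, 17) -> c = 12; heap: [0-11 ALLOC][12-28 ALLOC][29-42 FREE]
malloc(35): first-fit scan over [0-11 ALLOC][12-28 ALLOC][29-42 FREE] -> NULL

Answer: NULL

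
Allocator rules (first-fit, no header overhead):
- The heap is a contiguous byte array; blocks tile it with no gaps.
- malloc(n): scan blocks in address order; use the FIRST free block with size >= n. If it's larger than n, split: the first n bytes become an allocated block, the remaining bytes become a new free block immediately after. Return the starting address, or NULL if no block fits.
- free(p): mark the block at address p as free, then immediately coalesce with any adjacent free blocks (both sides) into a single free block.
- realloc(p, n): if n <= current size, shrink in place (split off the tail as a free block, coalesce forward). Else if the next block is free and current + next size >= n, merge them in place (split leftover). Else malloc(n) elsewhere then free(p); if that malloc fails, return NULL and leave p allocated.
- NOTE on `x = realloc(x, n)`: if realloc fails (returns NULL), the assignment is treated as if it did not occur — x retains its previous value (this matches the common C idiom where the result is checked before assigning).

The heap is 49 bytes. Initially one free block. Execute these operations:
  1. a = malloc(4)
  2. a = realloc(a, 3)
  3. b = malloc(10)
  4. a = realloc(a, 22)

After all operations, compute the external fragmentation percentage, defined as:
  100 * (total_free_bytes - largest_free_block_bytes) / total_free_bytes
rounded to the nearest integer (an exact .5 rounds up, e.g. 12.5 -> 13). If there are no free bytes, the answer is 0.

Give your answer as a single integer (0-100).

Answer: 18

Derivation:
Op 1: a = malloc(4) -> a = 0; heap: [0-3 ALLOC][4-48 FREE]
Op 2: a = realloc(a, 3) -> a = 0; heap: [0-2 ALLOC][3-48 FREE]
Op 3: b = malloc(10) -> b = 3; heap: [0-2 ALLOC][3-12 ALLOC][13-48 FREE]
Op 4: a = realloc(a, 22) -> a = 13; heap: [0-2 FREE][3-12 ALLOC][13-34 ALLOC][35-48 FREE]
Free blocks: [3 14] total_free=17 largest=14 -> 100*(17-14)/17 = 300/17 ≈ 17.647 -> rounds to 18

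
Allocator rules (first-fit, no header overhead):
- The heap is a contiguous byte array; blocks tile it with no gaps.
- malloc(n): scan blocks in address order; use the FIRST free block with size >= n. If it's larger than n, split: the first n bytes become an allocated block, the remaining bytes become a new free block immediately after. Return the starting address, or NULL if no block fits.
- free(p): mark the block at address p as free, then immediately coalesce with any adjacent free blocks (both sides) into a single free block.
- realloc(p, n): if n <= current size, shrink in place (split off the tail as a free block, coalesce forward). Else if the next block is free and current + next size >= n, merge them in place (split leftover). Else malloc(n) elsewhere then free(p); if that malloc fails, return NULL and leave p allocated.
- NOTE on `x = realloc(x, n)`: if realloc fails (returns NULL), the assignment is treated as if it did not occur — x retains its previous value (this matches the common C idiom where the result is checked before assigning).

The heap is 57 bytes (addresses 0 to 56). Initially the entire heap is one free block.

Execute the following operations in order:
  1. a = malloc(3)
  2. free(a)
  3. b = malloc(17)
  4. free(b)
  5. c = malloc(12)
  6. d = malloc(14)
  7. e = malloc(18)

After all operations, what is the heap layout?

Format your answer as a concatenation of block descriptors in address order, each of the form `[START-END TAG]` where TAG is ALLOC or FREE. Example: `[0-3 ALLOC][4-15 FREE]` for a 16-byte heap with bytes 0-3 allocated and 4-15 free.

Answer: [0-11 ALLOC][12-25 ALLOC][26-43 ALLOC][44-56 FREE]

Derivation:
Op 1: a = malloc(3) -> a = 0; heap: [0-2 ALLOC][3-56 FREE]
Op 2: free(a) -> (freed a); heap: [0-56 FREE]
Op 3: b = malloc(17) -> b = 0; heap: [0-16 ALLOC][17-56 FREE]
Op 4: free(b) -> (freed b); heap: [0-56 FREE]
Op 5: c = malloc(12) -> c = 0; heap: [0-11 ALLOC][12-56 FREE]
Op 6: d = malloc(14) -> d = 12; heap: [0-11 ALLOC][12-25 ALLOC][26-56 FREE]
Op 7: e = malloc(18) -> e = 26; heap: [0-11 ALLOC][12-25 ALLOC][26-43 ALLOC][44-56 FREE]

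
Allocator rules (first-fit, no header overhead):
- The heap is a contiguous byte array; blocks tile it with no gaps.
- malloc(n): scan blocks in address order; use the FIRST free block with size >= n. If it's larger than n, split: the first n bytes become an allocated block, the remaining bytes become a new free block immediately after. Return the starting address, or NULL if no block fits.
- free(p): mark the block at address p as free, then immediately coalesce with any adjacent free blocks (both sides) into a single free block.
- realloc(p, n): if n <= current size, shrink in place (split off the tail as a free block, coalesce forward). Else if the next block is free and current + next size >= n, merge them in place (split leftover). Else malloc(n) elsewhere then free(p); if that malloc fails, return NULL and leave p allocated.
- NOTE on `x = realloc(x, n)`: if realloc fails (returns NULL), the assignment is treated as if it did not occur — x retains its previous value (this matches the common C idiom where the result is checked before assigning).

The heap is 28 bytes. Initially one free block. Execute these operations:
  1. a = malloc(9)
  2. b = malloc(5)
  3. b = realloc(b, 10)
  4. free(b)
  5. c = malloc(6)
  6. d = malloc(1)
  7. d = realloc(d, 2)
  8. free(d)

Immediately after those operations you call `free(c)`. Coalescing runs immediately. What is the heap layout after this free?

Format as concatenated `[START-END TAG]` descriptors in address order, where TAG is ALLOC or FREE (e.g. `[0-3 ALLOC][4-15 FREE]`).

Op 1: a = malloc(9) -> a = 0; heap: [0-8 ALLOC][9-27 FREE]
Op 2: b = malloc(5) -> b = 9; heap: [0-8 ALLOC][9-13 ALLOC][14-27 FREE]
Op 3: b = realloc(b, 10) -> b = 9; heap: [0-8 ALLOC][9-18 ALLOC][19-27 FREE]
Op 4: free(b) -> (freed b); heap: [0-8 ALLOC][9-27 FREE]
Op 5: c = malloc(6) -> c = 9; heap: [0-8 ALLOC][9-14 ALLOC][15-27 FREE]
Op 6: d = malloc(1) -> d = 15; heap: [0-8 ALLOC][9-14 ALLOC][15-15 ALLOC][16-27 FREE]
Op 7: d = realloc(d, 2) -> d = 15; heap: [0-8 ALLOC][9-14 ALLOC][15-16 ALLOC][17-27 FREE]
Op 8: free(d) -> (freed d); heap: [0-8 ALLOC][9-14 ALLOC][15-27 FREE]
free(c): c = 9 -> block [9-14 ALLOC]; mark free, coalesce with adjacent free neighbors -> [0-8 ALLOC][9-27 FREE]

Answer: [0-8 ALLOC][9-27 FREE]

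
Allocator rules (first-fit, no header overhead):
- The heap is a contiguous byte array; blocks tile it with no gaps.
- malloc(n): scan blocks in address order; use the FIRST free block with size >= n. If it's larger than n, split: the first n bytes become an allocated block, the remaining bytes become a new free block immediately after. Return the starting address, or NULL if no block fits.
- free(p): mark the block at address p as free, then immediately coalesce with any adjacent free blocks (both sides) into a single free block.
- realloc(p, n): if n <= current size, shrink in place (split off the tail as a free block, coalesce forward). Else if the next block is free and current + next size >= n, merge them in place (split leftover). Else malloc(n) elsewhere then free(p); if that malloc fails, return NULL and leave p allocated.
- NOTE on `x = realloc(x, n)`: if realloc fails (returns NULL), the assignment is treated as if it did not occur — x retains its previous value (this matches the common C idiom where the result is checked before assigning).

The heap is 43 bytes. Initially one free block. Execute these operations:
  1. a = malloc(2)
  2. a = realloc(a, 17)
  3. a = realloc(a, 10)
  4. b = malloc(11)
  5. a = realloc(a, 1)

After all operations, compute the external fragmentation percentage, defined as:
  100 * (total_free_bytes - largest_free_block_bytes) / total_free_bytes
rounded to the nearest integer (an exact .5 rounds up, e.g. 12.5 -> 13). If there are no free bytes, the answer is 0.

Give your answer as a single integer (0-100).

Answer: 29

Derivation:
Op 1: a = malloc(2) -> a = 0; heap: [0-1 ALLOC][2-42 FREE]
Op 2: a = realloc(a, 17) -> a = 0; heap: [0-16 ALLOC][17-42 FREE]
Op 3: a = realloc(a, 10) -> a = 0; heap: [0-9 ALLOC][10-42 FREE]
Op 4: b = malloc(11) -> b = 10; heap: [0-9 ALLOC][10-20 ALLOC][21-42 FREE]
Op 5: a = realloc(a, 1) -> a = 0; heap: [0-0 ALLOC][1-9 FREE][10-20 ALLOC][21-42 FREE]
Free blocks: [9 22] total_free=31 largest=22 -> 100*(31-22)/31 = 900/31 ≈ 29.032 -> rounds to 29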